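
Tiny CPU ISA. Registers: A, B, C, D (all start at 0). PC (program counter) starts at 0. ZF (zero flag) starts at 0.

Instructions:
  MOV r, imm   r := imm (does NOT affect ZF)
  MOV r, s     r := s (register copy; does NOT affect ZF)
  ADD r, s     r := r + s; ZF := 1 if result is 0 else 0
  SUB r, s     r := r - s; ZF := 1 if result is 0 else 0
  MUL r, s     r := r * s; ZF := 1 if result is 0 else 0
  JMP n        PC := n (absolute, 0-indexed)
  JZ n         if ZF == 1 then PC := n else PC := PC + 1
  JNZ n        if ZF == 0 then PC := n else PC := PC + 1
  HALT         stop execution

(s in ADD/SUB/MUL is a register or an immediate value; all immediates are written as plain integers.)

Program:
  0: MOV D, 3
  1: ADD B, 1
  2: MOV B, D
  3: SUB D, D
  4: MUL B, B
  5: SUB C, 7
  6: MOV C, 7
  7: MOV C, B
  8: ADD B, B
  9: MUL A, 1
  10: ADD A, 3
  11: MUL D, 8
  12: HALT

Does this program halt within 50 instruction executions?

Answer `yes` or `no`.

Step 1: PC=0 exec 'MOV D, 3'. After: A=0 B=0 C=0 D=3 ZF=0 PC=1
Step 2: PC=1 exec 'ADD B, 1'. After: A=0 B=1 C=0 D=3 ZF=0 PC=2
Step 3: PC=2 exec 'MOV B, D'. After: A=0 B=3 C=0 D=3 ZF=0 PC=3
Step 4: PC=3 exec 'SUB D, D'. After: A=0 B=3 C=0 D=0 ZF=1 PC=4
Step 5: PC=4 exec 'MUL B, B'. After: A=0 B=9 C=0 D=0 ZF=0 PC=5
Step 6: PC=5 exec 'SUB C, 7'. After: A=0 B=9 C=-7 D=0 ZF=0 PC=6
Step 7: PC=6 exec 'MOV C, 7'. After: A=0 B=9 C=7 D=0 ZF=0 PC=7
Step 8: PC=7 exec 'MOV C, B'. After: A=0 B=9 C=9 D=0 ZF=0 PC=8
Step 9: PC=8 exec 'ADD B, B'. After: A=0 B=18 C=9 D=0 ZF=0 PC=9
Step 10: PC=9 exec 'MUL A, 1'. After: A=0 B=18 C=9 D=0 ZF=1 PC=10
Step 11: PC=10 exec 'ADD A, 3'. After: A=3 B=18 C=9 D=0 ZF=0 PC=11
Step 12: PC=11 exec 'MUL D, 8'. After: A=3 B=18 C=9 D=0 ZF=1 PC=12
Step 13: PC=12 exec 'HALT'. After: A=3 B=18 C=9 D=0 ZF=1 PC=12 HALTED

Answer: yes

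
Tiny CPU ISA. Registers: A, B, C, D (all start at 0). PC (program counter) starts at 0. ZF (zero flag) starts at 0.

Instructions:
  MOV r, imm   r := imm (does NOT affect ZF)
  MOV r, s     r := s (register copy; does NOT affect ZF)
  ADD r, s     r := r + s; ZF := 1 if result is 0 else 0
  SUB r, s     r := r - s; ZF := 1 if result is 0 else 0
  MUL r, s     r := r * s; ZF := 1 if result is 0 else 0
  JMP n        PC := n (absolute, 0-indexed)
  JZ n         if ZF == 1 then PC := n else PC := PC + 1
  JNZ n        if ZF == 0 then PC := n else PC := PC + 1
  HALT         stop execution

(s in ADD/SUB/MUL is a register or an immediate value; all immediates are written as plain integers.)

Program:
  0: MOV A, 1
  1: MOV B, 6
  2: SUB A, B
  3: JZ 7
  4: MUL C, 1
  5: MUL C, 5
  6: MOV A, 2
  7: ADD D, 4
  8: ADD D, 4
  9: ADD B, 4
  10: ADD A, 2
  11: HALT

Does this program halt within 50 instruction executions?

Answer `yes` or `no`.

Step 1: PC=0 exec 'MOV A, 1'. After: A=1 B=0 C=0 D=0 ZF=0 PC=1
Step 2: PC=1 exec 'MOV B, 6'. After: A=1 B=6 C=0 D=0 ZF=0 PC=2
Step 3: PC=2 exec 'SUB A, B'. After: A=-5 B=6 C=0 D=0 ZF=0 PC=3
Step 4: PC=3 exec 'JZ 7'. After: A=-5 B=6 C=0 D=0 ZF=0 PC=4
Step 5: PC=4 exec 'MUL C, 1'. After: A=-5 B=6 C=0 D=0 ZF=1 PC=5
Step 6: PC=5 exec 'MUL C, 5'. After: A=-5 B=6 C=0 D=0 ZF=1 PC=6
Step 7: PC=6 exec 'MOV A, 2'. After: A=2 B=6 C=0 D=0 ZF=1 PC=7
Step 8: PC=7 exec 'ADD D, 4'. After: A=2 B=6 C=0 D=4 ZF=0 PC=8
Step 9: PC=8 exec 'ADD D, 4'. After: A=2 B=6 C=0 D=8 ZF=0 PC=9
Step 10: PC=9 exec 'ADD B, 4'. After: A=2 B=10 C=0 D=8 ZF=0 PC=10
Step 11: PC=10 exec 'ADD A, 2'. After: A=4 B=10 C=0 D=8 ZF=0 PC=11
Step 12: PC=11 exec 'HALT'. After: A=4 B=10 C=0 D=8 ZF=0 PC=11 HALTED

Answer: yes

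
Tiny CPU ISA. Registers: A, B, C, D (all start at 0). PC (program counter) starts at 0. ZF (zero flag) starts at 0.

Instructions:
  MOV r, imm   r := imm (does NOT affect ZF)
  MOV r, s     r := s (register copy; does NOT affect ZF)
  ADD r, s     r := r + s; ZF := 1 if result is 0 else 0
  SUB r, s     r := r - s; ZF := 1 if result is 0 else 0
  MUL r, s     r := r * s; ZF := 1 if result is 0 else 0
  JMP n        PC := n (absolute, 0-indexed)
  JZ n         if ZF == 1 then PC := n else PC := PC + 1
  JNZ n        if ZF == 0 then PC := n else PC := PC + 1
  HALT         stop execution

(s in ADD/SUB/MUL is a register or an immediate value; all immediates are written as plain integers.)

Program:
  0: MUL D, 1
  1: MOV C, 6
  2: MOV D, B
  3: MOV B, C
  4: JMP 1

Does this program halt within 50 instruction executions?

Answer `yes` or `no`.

Step 1: PC=0 exec 'MUL D, 1'. After: A=0 B=0 C=0 D=0 ZF=1 PC=1
Step 2: PC=1 exec 'MOV C, 6'. After: A=0 B=0 C=6 D=0 ZF=1 PC=2
Step 3: PC=2 exec 'MOV D, B'. After: A=0 B=0 C=6 D=0 ZF=1 PC=3
Step 4: PC=3 exec 'MOV B, C'. After: A=0 B=6 C=6 D=0 ZF=1 PC=4
Step 5: PC=4 exec 'JMP 1'. After: A=0 B=6 C=6 D=0 ZF=1 PC=1
Step 6: PC=1 exec 'MOV C, 6'. After: A=0 B=6 C=6 D=0 ZF=1 PC=2
Step 7: PC=2 exec 'MOV D, B'. After: A=0 B=6 C=6 D=6 ZF=1 PC=3
Step 8: PC=3 exec 'MOV B, C'. After: A=0 B=6 C=6 D=6 ZF=1 PC=4
Step 9: PC=4 exec 'JMP 1'. After: A=0 B=6 C=6 D=6 ZF=1 PC=1
Step 10: PC=1 exec 'MOV C, 6'. After: A=0 B=6 C=6 D=6 ZF=1 PC=2
Step 11: PC=2 exec 'MOV D, B'. After: A=0 B=6 C=6 D=6 ZF=1 PC=3
State after step 11 equals state after step 7: the program is in a cycle of length 4 and will never halt.

Answer: no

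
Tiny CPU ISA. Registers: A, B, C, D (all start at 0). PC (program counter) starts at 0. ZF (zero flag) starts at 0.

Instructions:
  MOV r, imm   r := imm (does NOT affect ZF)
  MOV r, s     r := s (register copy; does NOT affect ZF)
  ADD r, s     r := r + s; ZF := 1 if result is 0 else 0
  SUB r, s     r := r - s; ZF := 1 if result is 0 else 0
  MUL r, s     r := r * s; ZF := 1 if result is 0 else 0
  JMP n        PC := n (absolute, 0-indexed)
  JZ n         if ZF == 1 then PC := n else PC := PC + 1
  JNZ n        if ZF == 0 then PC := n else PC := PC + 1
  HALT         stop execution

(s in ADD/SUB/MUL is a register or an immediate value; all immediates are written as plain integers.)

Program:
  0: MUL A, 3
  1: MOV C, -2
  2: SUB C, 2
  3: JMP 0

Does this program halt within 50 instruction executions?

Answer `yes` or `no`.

Answer: no

Derivation:
Step 1: PC=0 exec 'MUL A, 3'. After: A=0 B=0 C=0 D=0 ZF=1 PC=1
Step 2: PC=1 exec 'MOV C, -2'. After: A=0 B=0 C=-2 D=0 ZF=1 PC=2
Step 3: PC=2 exec 'SUB C, 2'. After: A=0 B=0 C=-4 D=0 ZF=0 PC=3
Step 4: PC=3 exec 'JMP 0'. After: A=0 B=0 C=-4 D=0 ZF=0 PC=0
Step 5: PC=0 exec 'MUL A, 3'. After: A=0 B=0 C=-4 D=0 ZF=1 PC=1
Step 6: PC=1 exec 'MOV C, -2'. After: A=0 B=0 C=-2 D=0 ZF=1 PC=2
State after step 6 equals state after step 2: the program is in a cycle of length 4 and will never halt.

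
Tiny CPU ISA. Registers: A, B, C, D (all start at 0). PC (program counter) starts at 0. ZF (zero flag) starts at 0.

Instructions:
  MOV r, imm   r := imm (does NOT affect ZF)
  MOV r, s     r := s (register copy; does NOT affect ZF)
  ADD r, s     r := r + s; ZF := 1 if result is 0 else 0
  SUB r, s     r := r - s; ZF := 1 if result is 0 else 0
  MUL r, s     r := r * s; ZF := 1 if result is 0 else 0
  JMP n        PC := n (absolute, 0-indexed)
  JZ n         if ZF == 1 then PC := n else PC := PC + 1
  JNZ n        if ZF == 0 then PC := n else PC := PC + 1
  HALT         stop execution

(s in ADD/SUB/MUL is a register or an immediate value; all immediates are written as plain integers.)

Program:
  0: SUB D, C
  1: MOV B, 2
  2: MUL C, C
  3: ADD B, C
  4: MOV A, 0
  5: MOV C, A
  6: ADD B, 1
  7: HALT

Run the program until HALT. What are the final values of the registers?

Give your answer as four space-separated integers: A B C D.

Answer: 0 3 0 0

Derivation:
Step 1: PC=0 exec 'SUB D, C'. After: A=0 B=0 C=0 D=0 ZF=1 PC=1
Step 2: PC=1 exec 'MOV B, 2'. After: A=0 B=2 C=0 D=0 ZF=1 PC=2
Step 3: PC=2 exec 'MUL C, C'. After: A=0 B=2 C=0 D=0 ZF=1 PC=3
Step 4: PC=3 exec 'ADD B, C'. After: A=0 B=2 C=0 D=0 ZF=0 PC=4
Step 5: PC=4 exec 'MOV A, 0'. After: A=0 B=2 C=0 D=0 ZF=0 PC=5
Step 6: PC=5 exec 'MOV C, A'. After: A=0 B=2 C=0 D=0 ZF=0 PC=6
Step 7: PC=6 exec 'ADD B, 1'. After: A=0 B=3 C=0 D=0 ZF=0 PC=7
Step 8: PC=7 exec 'HALT'. After: A=0 B=3 C=0 D=0 ZF=0 PC=7 HALTED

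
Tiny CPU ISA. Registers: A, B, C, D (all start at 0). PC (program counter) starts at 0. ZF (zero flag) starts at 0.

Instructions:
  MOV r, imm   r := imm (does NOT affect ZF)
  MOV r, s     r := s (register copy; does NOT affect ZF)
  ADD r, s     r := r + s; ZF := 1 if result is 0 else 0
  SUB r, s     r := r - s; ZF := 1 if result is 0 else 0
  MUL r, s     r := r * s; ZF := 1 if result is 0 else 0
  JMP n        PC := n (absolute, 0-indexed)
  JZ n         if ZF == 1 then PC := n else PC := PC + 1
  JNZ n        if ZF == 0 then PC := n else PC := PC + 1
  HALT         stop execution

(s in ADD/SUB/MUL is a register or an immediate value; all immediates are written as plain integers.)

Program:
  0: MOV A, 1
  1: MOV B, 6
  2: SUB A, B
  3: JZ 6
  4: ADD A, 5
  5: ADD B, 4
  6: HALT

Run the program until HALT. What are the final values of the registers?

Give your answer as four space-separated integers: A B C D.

Answer: 0 10 0 0

Derivation:
Step 1: PC=0 exec 'MOV A, 1'. After: A=1 B=0 C=0 D=0 ZF=0 PC=1
Step 2: PC=1 exec 'MOV B, 6'. After: A=1 B=6 C=0 D=0 ZF=0 PC=2
Step 3: PC=2 exec 'SUB A, B'. After: A=-5 B=6 C=0 D=0 ZF=0 PC=3
Step 4: PC=3 exec 'JZ 6'. After: A=-5 B=6 C=0 D=0 ZF=0 PC=4
Step 5: PC=4 exec 'ADD A, 5'. After: A=0 B=6 C=0 D=0 ZF=1 PC=5
Step 6: PC=5 exec 'ADD B, 4'. After: A=0 B=10 C=0 D=0 ZF=0 PC=6
Step 7: PC=6 exec 'HALT'. After: A=0 B=10 C=0 D=0 ZF=0 PC=6 HALTED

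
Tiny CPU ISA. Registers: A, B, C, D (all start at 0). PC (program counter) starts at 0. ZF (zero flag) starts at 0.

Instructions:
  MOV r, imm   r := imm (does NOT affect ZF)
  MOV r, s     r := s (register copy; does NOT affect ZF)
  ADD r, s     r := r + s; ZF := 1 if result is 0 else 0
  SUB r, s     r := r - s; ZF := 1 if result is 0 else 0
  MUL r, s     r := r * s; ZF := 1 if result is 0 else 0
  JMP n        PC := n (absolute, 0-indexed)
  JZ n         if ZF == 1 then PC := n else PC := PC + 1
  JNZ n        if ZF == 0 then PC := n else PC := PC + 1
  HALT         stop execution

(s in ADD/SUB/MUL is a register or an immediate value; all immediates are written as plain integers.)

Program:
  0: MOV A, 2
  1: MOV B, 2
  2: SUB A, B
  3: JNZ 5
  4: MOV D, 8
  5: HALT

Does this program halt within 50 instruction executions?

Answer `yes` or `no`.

Step 1: PC=0 exec 'MOV A, 2'. After: A=2 B=0 C=0 D=0 ZF=0 PC=1
Step 2: PC=1 exec 'MOV B, 2'. After: A=2 B=2 C=0 D=0 ZF=0 PC=2
Step 3: PC=2 exec 'SUB A, B'. After: A=0 B=2 C=0 D=0 ZF=1 PC=3
Step 4: PC=3 exec 'JNZ 5'. After: A=0 B=2 C=0 D=0 ZF=1 PC=4
Step 5: PC=4 exec 'MOV D, 8'. After: A=0 B=2 C=0 D=8 ZF=1 PC=5
Step 6: PC=5 exec 'HALT'. After: A=0 B=2 C=0 D=8 ZF=1 PC=5 HALTED

Answer: yes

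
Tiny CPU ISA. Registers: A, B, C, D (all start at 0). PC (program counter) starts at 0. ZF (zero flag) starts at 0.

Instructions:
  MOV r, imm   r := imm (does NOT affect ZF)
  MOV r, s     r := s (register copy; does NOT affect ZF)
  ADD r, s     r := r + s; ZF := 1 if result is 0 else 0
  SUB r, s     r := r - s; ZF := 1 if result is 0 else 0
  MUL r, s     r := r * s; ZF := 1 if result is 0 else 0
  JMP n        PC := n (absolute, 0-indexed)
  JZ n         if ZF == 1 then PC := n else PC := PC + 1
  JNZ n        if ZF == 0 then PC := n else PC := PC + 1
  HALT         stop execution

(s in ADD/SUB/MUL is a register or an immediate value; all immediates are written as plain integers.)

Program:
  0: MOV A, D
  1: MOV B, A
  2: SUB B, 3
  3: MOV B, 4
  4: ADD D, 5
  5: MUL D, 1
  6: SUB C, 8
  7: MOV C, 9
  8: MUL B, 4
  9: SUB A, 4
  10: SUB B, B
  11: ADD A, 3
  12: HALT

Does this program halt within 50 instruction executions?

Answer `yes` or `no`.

Step 1: PC=0 exec 'MOV A, D'. After: A=0 B=0 C=0 D=0 ZF=0 PC=1
Step 2: PC=1 exec 'MOV B, A'. After: A=0 B=0 C=0 D=0 ZF=0 PC=2
Step 3: PC=2 exec 'SUB B, 3'. After: A=0 B=-3 C=0 D=0 ZF=0 PC=3
Step 4: PC=3 exec 'MOV B, 4'. After: A=0 B=4 C=0 D=0 ZF=0 PC=4
Step 5: PC=4 exec 'ADD D, 5'. After: A=0 B=4 C=0 D=5 ZF=0 PC=5
Step 6: PC=5 exec 'MUL D, 1'. After: A=0 B=4 C=0 D=5 ZF=0 PC=6
Step 7: PC=6 exec 'SUB C, 8'. After: A=0 B=4 C=-8 D=5 ZF=0 PC=7
Step 8: PC=7 exec 'MOV C, 9'. After: A=0 B=4 C=9 D=5 ZF=0 PC=8
Step 9: PC=8 exec 'MUL B, 4'. After: A=0 B=16 C=9 D=5 ZF=0 PC=9
Step 10: PC=9 exec 'SUB A, 4'. After: A=-4 B=16 C=9 D=5 ZF=0 PC=10
Step 11: PC=10 exec 'SUB B, B'. After: A=-4 B=0 C=9 D=5 ZF=1 PC=11
Step 12: PC=11 exec 'ADD A, 3'. After: A=-1 B=0 C=9 D=5 ZF=0 PC=12
Step 13: PC=12 exec 'HALT'. After: A=-1 B=0 C=9 D=5 ZF=0 PC=12 HALTED

Answer: yes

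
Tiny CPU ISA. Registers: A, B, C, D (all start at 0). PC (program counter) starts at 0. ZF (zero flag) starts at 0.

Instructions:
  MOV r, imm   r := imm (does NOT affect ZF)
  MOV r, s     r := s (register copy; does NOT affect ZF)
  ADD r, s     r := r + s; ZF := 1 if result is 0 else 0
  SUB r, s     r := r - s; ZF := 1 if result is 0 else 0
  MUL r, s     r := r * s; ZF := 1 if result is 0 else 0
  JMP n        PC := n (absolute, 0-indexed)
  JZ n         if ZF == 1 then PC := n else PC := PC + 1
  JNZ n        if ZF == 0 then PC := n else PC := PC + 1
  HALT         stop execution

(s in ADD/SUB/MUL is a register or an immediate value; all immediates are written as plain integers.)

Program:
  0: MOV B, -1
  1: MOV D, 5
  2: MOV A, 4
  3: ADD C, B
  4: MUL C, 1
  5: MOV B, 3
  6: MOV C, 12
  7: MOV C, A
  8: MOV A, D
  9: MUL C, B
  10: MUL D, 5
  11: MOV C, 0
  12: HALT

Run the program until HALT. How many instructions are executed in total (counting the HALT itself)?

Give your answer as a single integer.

Step 1: PC=0 exec 'MOV B, -1'. After: A=0 B=-1 C=0 D=0 ZF=0 PC=1
Step 2: PC=1 exec 'MOV D, 5'. After: A=0 B=-1 C=0 D=5 ZF=0 PC=2
Step 3: PC=2 exec 'MOV A, 4'. After: A=4 B=-1 C=0 D=5 ZF=0 PC=3
Step 4: PC=3 exec 'ADD C, B'. After: A=4 B=-1 C=-1 D=5 ZF=0 PC=4
Step 5: PC=4 exec 'MUL C, 1'. After: A=4 B=-1 C=-1 D=5 ZF=0 PC=5
Step 6: PC=5 exec 'MOV B, 3'. After: A=4 B=3 C=-1 D=5 ZF=0 PC=6
Step 7: PC=6 exec 'MOV C, 12'. After: A=4 B=3 C=12 D=5 ZF=0 PC=7
Step 8: PC=7 exec 'MOV C, A'. After: A=4 B=3 C=4 D=5 ZF=0 PC=8
Step 9: PC=8 exec 'MOV A, D'. After: A=5 B=3 C=4 D=5 ZF=0 PC=9
Step 10: PC=9 exec 'MUL C, B'. After: A=5 B=3 C=12 D=5 ZF=0 PC=10
Step 11: PC=10 exec 'MUL D, 5'. After: A=5 B=3 C=12 D=25 ZF=0 PC=11
Step 12: PC=11 exec 'MOV C, 0'. After: A=5 B=3 C=0 D=25 ZF=0 PC=12
Step 13: PC=12 exec 'HALT'. After: A=5 B=3 C=0 D=25 ZF=0 PC=12 HALTED
Total instructions executed: 13

Answer: 13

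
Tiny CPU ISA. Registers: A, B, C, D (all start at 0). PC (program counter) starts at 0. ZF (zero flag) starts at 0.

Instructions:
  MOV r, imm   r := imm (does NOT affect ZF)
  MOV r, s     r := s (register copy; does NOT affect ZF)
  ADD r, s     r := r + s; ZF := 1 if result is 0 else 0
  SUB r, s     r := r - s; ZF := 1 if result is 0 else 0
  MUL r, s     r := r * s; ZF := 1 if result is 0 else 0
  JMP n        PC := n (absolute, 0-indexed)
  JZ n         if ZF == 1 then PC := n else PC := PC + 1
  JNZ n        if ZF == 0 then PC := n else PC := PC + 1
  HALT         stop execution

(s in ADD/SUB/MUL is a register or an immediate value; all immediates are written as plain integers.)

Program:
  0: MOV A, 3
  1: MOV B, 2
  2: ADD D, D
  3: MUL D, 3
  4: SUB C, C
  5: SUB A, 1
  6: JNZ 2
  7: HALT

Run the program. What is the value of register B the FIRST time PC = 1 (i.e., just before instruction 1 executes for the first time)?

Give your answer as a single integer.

Step 1: PC=0 exec 'MOV A, 3'. After: A=3 B=0 C=0 D=0 ZF=0 PC=1
First time PC=1: B=0

0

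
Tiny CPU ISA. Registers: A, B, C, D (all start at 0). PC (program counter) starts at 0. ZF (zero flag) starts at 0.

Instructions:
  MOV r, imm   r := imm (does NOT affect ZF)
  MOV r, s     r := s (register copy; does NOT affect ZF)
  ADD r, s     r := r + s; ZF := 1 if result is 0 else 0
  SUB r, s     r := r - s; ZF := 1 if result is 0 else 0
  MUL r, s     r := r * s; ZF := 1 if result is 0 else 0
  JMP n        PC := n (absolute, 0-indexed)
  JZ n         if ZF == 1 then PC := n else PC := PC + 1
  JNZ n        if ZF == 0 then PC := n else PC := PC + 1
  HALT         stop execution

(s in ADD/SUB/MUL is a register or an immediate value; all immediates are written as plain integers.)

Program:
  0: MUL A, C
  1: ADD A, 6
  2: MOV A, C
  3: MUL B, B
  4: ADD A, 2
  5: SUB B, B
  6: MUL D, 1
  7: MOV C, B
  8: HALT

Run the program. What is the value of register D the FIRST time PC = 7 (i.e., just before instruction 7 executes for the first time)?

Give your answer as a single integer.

Step 1: PC=0 exec 'MUL A, C'. After: A=0 B=0 C=0 D=0 ZF=1 PC=1
Step 2: PC=1 exec 'ADD A, 6'. After: A=6 B=0 C=0 D=0 ZF=0 PC=2
Step 3: PC=2 exec 'MOV A, C'. After: A=0 B=0 C=0 D=0 ZF=0 PC=3
Step 4: PC=3 exec 'MUL B, B'. After: A=0 B=0 C=0 D=0 ZF=1 PC=4
Step 5: PC=4 exec 'ADD A, 2'. After: A=2 B=0 C=0 D=0 ZF=0 PC=5
Step 6: PC=5 exec 'SUB B, B'. After: A=2 B=0 C=0 D=0 ZF=1 PC=6
Step 7: PC=6 exec 'MUL D, 1'. After: A=2 B=0 C=0 D=0 ZF=1 PC=7
First time PC=7: D=0

0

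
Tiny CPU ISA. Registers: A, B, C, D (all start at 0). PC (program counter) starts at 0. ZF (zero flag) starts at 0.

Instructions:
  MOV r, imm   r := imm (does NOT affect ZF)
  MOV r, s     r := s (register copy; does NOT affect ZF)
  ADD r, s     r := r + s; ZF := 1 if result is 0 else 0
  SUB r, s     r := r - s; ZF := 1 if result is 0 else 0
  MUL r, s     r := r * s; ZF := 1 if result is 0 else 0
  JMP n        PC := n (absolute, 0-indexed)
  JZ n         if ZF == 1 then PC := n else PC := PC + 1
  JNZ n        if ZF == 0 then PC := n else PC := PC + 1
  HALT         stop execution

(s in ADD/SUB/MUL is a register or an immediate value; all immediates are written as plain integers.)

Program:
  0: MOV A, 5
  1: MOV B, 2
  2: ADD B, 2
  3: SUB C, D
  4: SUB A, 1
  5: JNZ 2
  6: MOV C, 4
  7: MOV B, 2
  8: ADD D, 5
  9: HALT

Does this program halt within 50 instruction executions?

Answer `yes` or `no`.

Answer: yes

Derivation:
Step 1: PC=0 exec 'MOV A, 5'. After: A=5 B=0 C=0 D=0 ZF=0 PC=1
Step 2: PC=1 exec 'MOV B, 2'. After: A=5 B=2 C=0 D=0 ZF=0 PC=2
Step 3: PC=2 exec 'ADD B, 2'. After: A=5 B=4 C=0 D=0 ZF=0 PC=3
Step 4: PC=3 exec 'SUB C, D'. After: A=5 B=4 C=0 D=0 ZF=1 PC=4
Step 5: PC=4 exec 'SUB A, 1'. After: A=4 B=4 C=0 D=0 ZF=0 PC=5
Step 6: PC=5 exec 'JNZ 2'. After: A=4 B=4 C=0 D=0 ZF=0 PC=2
Step 7: PC=2 exec 'ADD B, 2'. After: A=4 B=6 C=0 D=0 ZF=0 PC=3
Step 8: PC=3 exec 'SUB C, D'. After: A=4 B=6 C=0 D=0 ZF=1 PC=4
Step 9: PC=4 exec 'SUB A, 1'. After: A=3 B=6 C=0 D=0 ZF=0 PC=5
Step 10: PC=5 exec 'JNZ 2'. After: A=3 B=6 C=0 D=0 ZF=0 PC=2
Step 11: PC=2 exec 'ADD B, 2'. After: A=3 B=8 C=0 D=0 ZF=0 PC=3
Step 12: PC=3 exec 'SUB C, D'. After: A=3 B=8 C=0 D=0 ZF=1 PC=4
Step 13: PC=4 exec 'SUB A, 1'. After: A=2 B=8 C=0 D=0 ZF=0 PC=5
Step 14: PC=5 exec 'JNZ 2'. After: A=2 B=8 C=0 D=0 ZF=0 PC=2
Step 15: PC=2 exec 'ADD B, 2'. After: A=2 B=10 C=0 D=0 ZF=0 PC=3
Step 16: PC=3 exec 'SUB C, D'. After: A=2 B=10 C=0 D=0 ZF=1 PC=4
Step 17: PC=4 exec 'SUB A, 1'. After: A=1 B=10 C=0 D=0 ZF=0 PC=5
Step 18: PC=5 exec 'JNZ 2'. After: A=1 B=10 C=0 D=0 ZF=0 PC=2
Step 19: PC=2 exec 'ADD B, 2'. After: A=1 B=12 C=0 D=0 ZF=0 PC=3
Step 20: PC=3 exec 'SUB C, D'. After: A=1 B=12 C=0 D=0 ZF=1 PC=4
Step 21: PC=4 exec 'SUB A, 1'. After: A=0 B=12 C=0 D=0 ZF=1 PC=5
Step 22: PC=5 exec 'JNZ 2'. After: A=0 B=12 C=0 D=0 ZF=1 PC=6
Step 23: PC=6 exec 'MOV C, 4'. After: A=0 B=12 C=4 D=0 ZF=1 PC=7
Step 24: PC=7 exec 'MOV B, 2'. After: A=0 B=2 C=4 D=0 ZF=1 PC=8
Step 25: PC=8 exec 'ADD D, 5'. After: A=0 B=2 C=4 D=5 ZF=0 PC=9
Step 26: PC=9 exec 'HALT'. After: A=0 B=2 C=4 D=5 ZF=0 PC=9 HALTED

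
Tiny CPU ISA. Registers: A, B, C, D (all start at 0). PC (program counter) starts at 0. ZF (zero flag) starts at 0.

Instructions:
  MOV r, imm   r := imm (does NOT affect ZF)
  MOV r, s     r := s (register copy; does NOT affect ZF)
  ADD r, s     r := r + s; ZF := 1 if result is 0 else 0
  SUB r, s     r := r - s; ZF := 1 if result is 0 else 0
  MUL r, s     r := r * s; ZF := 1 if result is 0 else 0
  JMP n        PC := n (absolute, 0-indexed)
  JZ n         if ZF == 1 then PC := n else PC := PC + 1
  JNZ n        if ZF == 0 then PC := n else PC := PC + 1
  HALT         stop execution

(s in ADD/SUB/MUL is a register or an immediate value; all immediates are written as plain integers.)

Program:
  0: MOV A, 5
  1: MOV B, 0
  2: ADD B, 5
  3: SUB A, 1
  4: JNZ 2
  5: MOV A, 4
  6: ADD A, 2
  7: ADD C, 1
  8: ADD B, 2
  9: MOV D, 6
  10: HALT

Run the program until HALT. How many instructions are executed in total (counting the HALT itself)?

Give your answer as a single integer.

Answer: 23

Derivation:
Step 1: PC=0 exec 'MOV A, 5'. After: A=5 B=0 C=0 D=0 ZF=0 PC=1
Step 2: PC=1 exec 'MOV B, 0'. After: A=5 B=0 C=0 D=0 ZF=0 PC=2
Step 3: PC=2 exec 'ADD B, 5'. After: A=5 B=5 C=0 D=0 ZF=0 PC=3
Step 4: PC=3 exec 'SUB A, 1'. After: A=4 B=5 C=0 D=0 ZF=0 PC=4
Step 5: PC=4 exec 'JNZ 2'. After: A=4 B=5 C=0 D=0 ZF=0 PC=2
Step 6: PC=2 exec 'ADD B, 5'. After: A=4 B=10 C=0 D=0 ZF=0 PC=3
Step 7: PC=3 exec 'SUB A, 1'. After: A=3 B=10 C=0 D=0 ZF=0 PC=4
Step 8: PC=4 exec 'JNZ 2'. After: A=3 B=10 C=0 D=0 ZF=0 PC=2
Step 9: PC=2 exec 'ADD B, 5'. After: A=3 B=15 C=0 D=0 ZF=0 PC=3
Step 10: PC=3 exec 'SUB A, 1'. After: A=2 B=15 C=0 D=0 ZF=0 PC=4
Step 11: PC=4 exec 'JNZ 2'. After: A=2 B=15 C=0 D=0 ZF=0 PC=2
Step 12: PC=2 exec 'ADD B, 5'. After: A=2 B=20 C=0 D=0 ZF=0 PC=3
Step 13: PC=3 exec 'SUB A, 1'. After: A=1 B=20 C=0 D=0 ZF=0 PC=4
Step 14: PC=4 exec 'JNZ 2'. After: A=1 B=20 C=0 D=0 ZF=0 PC=2
Step 15: PC=2 exec 'ADD B, 5'. After: A=1 B=25 C=0 D=0 ZF=0 PC=3
Step 16: PC=3 exec 'SUB A, 1'. After: A=0 B=25 C=0 D=0 ZF=1 PC=4
Step 17: PC=4 exec 'JNZ 2'. After: A=0 B=25 C=0 D=0 ZF=1 PC=5
Step 18: PC=5 exec 'MOV A, 4'. After: A=4 B=25 C=0 D=0 ZF=1 PC=6
Step 19: PC=6 exec 'ADD A, 2'. After: A=6 B=25 C=0 D=0 ZF=0 PC=7
Step 20: PC=7 exec 'ADD C, 1'. After: A=6 B=25 C=1 D=0 ZF=0 PC=8
Step 21: PC=8 exec 'ADD B, 2'. After: A=6 B=27 C=1 D=0 ZF=0 PC=9
Step 22: PC=9 exec 'MOV D, 6'. After: A=6 B=27 C=1 D=6 ZF=0 PC=10
Step 23: PC=10 exec 'HALT'. After: A=6 B=27 C=1 D=6 ZF=0 PC=10 HALTED
Total instructions executed: 23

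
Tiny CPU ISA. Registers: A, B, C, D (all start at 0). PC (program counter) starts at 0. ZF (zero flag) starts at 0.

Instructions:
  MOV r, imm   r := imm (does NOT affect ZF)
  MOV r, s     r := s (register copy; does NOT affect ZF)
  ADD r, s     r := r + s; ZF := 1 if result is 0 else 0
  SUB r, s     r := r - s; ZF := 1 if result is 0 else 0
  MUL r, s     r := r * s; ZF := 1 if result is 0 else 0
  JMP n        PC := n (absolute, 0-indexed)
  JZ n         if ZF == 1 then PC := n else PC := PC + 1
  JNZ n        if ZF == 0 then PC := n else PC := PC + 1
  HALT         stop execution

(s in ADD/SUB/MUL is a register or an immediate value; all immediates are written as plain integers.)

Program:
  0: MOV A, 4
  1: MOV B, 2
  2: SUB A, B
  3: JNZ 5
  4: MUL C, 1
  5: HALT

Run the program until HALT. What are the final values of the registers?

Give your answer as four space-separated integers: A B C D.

Step 1: PC=0 exec 'MOV A, 4'. After: A=4 B=0 C=0 D=0 ZF=0 PC=1
Step 2: PC=1 exec 'MOV B, 2'. After: A=4 B=2 C=0 D=0 ZF=0 PC=2
Step 3: PC=2 exec 'SUB A, B'. After: A=2 B=2 C=0 D=0 ZF=0 PC=3
Step 4: PC=3 exec 'JNZ 5'. After: A=2 B=2 C=0 D=0 ZF=0 PC=5
Step 5: PC=5 exec 'HALT'. After: A=2 B=2 C=0 D=0 ZF=0 PC=5 HALTED

Answer: 2 2 0 0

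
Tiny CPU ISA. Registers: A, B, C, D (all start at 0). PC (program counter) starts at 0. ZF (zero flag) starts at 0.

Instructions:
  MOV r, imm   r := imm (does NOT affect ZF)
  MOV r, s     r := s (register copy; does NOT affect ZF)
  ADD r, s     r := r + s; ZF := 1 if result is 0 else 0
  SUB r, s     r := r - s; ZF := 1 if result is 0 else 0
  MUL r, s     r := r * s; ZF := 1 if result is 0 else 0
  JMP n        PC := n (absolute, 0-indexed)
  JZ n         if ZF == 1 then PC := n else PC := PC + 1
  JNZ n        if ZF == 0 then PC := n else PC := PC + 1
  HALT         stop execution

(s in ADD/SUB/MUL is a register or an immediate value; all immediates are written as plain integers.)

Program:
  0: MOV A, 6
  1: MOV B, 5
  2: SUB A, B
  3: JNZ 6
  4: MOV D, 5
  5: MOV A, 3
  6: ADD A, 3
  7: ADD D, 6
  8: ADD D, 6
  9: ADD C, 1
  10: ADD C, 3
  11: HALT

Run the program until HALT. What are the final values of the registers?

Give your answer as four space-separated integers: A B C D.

Answer: 4 5 4 12

Derivation:
Step 1: PC=0 exec 'MOV A, 6'. After: A=6 B=0 C=0 D=0 ZF=0 PC=1
Step 2: PC=1 exec 'MOV B, 5'. After: A=6 B=5 C=0 D=0 ZF=0 PC=2
Step 3: PC=2 exec 'SUB A, B'. After: A=1 B=5 C=0 D=0 ZF=0 PC=3
Step 4: PC=3 exec 'JNZ 6'. After: A=1 B=5 C=0 D=0 ZF=0 PC=6
Step 5: PC=6 exec 'ADD A, 3'. After: A=4 B=5 C=0 D=0 ZF=0 PC=7
Step 6: PC=7 exec 'ADD D, 6'. After: A=4 B=5 C=0 D=6 ZF=0 PC=8
Step 7: PC=8 exec 'ADD D, 6'. After: A=4 B=5 C=0 D=12 ZF=0 PC=9
Step 8: PC=9 exec 'ADD C, 1'. After: A=4 B=5 C=1 D=12 ZF=0 PC=10
Step 9: PC=10 exec 'ADD C, 3'. After: A=4 B=5 C=4 D=12 ZF=0 PC=11
Step 10: PC=11 exec 'HALT'. After: A=4 B=5 C=4 D=12 ZF=0 PC=11 HALTED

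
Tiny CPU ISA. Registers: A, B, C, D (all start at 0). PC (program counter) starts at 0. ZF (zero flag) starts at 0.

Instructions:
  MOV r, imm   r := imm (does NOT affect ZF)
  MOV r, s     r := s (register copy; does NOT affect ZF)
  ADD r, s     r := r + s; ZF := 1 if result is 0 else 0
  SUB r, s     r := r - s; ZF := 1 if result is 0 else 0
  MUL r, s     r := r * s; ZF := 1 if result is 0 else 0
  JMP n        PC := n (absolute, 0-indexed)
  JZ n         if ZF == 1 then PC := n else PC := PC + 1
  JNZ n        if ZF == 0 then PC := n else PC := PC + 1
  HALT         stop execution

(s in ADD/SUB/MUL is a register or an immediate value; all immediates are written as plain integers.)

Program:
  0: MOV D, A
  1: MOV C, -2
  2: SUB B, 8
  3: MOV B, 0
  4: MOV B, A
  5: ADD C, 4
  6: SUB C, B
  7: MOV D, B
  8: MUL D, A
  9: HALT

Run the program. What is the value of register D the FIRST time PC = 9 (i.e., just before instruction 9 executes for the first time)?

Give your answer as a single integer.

Step 1: PC=0 exec 'MOV D, A'. After: A=0 B=0 C=0 D=0 ZF=0 PC=1
Step 2: PC=1 exec 'MOV C, -2'. After: A=0 B=0 C=-2 D=0 ZF=0 PC=2
Step 3: PC=2 exec 'SUB B, 8'. After: A=0 B=-8 C=-2 D=0 ZF=0 PC=3
Step 4: PC=3 exec 'MOV B, 0'. After: A=0 B=0 C=-2 D=0 ZF=0 PC=4
Step 5: PC=4 exec 'MOV B, A'. After: A=0 B=0 C=-2 D=0 ZF=0 PC=5
Step 6: PC=5 exec 'ADD C, 4'. After: A=0 B=0 C=2 D=0 ZF=0 PC=6
Step 7: PC=6 exec 'SUB C, B'. After: A=0 B=0 C=2 D=0 ZF=0 PC=7
Step 8: PC=7 exec 'MOV D, B'. After: A=0 B=0 C=2 D=0 ZF=0 PC=8
Step 9: PC=8 exec 'MUL D, A'. After: A=0 B=0 C=2 D=0 ZF=1 PC=9
First time PC=9: D=0

0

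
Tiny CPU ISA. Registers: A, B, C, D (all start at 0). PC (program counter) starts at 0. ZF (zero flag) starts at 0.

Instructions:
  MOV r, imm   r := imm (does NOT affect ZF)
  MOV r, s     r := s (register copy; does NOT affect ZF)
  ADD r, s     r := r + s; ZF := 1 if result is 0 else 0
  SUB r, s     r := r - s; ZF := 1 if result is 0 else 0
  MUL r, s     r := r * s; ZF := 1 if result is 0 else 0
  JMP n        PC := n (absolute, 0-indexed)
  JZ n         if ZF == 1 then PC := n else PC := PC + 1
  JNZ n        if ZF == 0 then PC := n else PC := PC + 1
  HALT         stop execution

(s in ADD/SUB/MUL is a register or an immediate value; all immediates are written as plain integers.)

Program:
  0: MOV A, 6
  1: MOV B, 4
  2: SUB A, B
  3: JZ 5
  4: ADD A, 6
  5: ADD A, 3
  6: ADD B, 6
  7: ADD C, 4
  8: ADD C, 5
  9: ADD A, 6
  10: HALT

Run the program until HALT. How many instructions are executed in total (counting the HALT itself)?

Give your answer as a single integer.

Answer: 11

Derivation:
Step 1: PC=0 exec 'MOV A, 6'. After: A=6 B=0 C=0 D=0 ZF=0 PC=1
Step 2: PC=1 exec 'MOV B, 4'. After: A=6 B=4 C=0 D=0 ZF=0 PC=2
Step 3: PC=2 exec 'SUB A, B'. After: A=2 B=4 C=0 D=0 ZF=0 PC=3
Step 4: PC=3 exec 'JZ 5'. After: A=2 B=4 C=0 D=0 ZF=0 PC=4
Step 5: PC=4 exec 'ADD A, 6'. After: A=8 B=4 C=0 D=0 ZF=0 PC=5
Step 6: PC=5 exec 'ADD A, 3'. After: A=11 B=4 C=0 D=0 ZF=0 PC=6
Step 7: PC=6 exec 'ADD B, 6'. After: A=11 B=10 C=0 D=0 ZF=0 PC=7
Step 8: PC=7 exec 'ADD C, 4'. After: A=11 B=10 C=4 D=0 ZF=0 PC=8
Step 9: PC=8 exec 'ADD C, 5'. After: A=11 B=10 C=9 D=0 ZF=0 PC=9
Step 10: PC=9 exec 'ADD A, 6'. After: A=17 B=10 C=9 D=0 ZF=0 PC=10
Step 11: PC=10 exec 'HALT'. After: A=17 B=10 C=9 D=0 ZF=0 PC=10 HALTED
Total instructions executed: 11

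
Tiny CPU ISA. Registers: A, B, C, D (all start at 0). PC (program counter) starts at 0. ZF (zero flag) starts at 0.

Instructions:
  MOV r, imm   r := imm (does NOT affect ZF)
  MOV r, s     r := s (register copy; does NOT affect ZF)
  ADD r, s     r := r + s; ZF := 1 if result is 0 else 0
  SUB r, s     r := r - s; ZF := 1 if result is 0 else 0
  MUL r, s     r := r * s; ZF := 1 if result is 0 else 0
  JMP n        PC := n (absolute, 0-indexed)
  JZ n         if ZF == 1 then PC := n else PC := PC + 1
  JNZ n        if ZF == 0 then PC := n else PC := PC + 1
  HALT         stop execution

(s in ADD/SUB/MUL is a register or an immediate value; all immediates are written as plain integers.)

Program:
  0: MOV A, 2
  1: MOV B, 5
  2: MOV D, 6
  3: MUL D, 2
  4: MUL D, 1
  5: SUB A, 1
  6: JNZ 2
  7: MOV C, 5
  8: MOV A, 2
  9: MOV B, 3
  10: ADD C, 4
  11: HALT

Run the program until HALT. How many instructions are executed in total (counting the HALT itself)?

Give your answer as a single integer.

Step 1: PC=0 exec 'MOV A, 2'. After: A=2 B=0 C=0 D=0 ZF=0 PC=1
Step 2: PC=1 exec 'MOV B, 5'. After: A=2 B=5 C=0 D=0 ZF=0 PC=2
Step 3: PC=2 exec 'MOV D, 6'. After: A=2 B=5 C=0 D=6 ZF=0 PC=3
Step 4: PC=3 exec 'MUL D, 2'. After: A=2 B=5 C=0 D=12 ZF=0 PC=4
Step 5: PC=4 exec 'MUL D, 1'. After: A=2 B=5 C=0 D=12 ZF=0 PC=5
Step 6: PC=5 exec 'SUB A, 1'. After: A=1 B=5 C=0 D=12 ZF=0 PC=6
Step 7: PC=6 exec 'JNZ 2'. After: A=1 B=5 C=0 D=12 ZF=0 PC=2
Step 8: PC=2 exec 'MOV D, 6'. After: A=1 B=5 C=0 D=6 ZF=0 PC=3
Step 9: PC=3 exec 'MUL D, 2'. After: A=1 B=5 C=0 D=12 ZF=0 PC=4
Step 10: PC=4 exec 'MUL D, 1'. After: A=1 B=5 C=0 D=12 ZF=0 PC=5
Step 11: PC=5 exec 'SUB A, 1'. After: A=0 B=5 C=0 D=12 ZF=1 PC=6
Step 12: PC=6 exec 'JNZ 2'. After: A=0 B=5 C=0 D=12 ZF=1 PC=7
Step 13: PC=7 exec 'MOV C, 5'. After: A=0 B=5 C=5 D=12 ZF=1 PC=8
Step 14: PC=8 exec 'MOV A, 2'. After: A=2 B=5 C=5 D=12 ZF=1 PC=9
Step 15: PC=9 exec 'MOV B, 3'. After: A=2 B=3 C=5 D=12 ZF=1 PC=10
Step 16: PC=10 exec 'ADD C, 4'. After: A=2 B=3 C=9 D=12 ZF=0 PC=11
Step 17: PC=11 exec 'HALT'. After: A=2 B=3 C=9 D=12 ZF=0 PC=11 HALTED
Total instructions executed: 17

Answer: 17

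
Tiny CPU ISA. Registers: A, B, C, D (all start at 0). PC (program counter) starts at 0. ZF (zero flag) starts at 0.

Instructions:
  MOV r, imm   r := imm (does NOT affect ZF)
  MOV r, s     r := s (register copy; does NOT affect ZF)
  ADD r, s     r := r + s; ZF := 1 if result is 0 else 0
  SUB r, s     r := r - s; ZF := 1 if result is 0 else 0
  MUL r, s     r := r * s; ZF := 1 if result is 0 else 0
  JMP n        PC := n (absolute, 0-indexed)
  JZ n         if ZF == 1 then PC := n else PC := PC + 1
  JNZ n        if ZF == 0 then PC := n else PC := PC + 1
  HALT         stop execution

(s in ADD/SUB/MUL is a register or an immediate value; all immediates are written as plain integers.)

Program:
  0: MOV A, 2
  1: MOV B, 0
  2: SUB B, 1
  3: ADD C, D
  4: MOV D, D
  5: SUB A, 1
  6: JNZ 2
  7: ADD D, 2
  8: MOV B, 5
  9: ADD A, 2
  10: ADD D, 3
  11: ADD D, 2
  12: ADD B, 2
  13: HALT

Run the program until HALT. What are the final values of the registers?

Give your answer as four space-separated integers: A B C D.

Answer: 2 7 0 7

Derivation:
Step 1: PC=0 exec 'MOV A, 2'. After: A=2 B=0 C=0 D=0 ZF=0 PC=1
Step 2: PC=1 exec 'MOV B, 0'. After: A=2 B=0 C=0 D=0 ZF=0 PC=2
Step 3: PC=2 exec 'SUB B, 1'. After: A=2 B=-1 C=0 D=0 ZF=0 PC=3
Step 4: PC=3 exec 'ADD C, D'. After: A=2 B=-1 C=0 D=0 ZF=1 PC=4
Step 5: PC=4 exec 'MOV D, D'. After: A=2 B=-1 C=0 D=0 ZF=1 PC=5
Step 6: PC=5 exec 'SUB A, 1'. After: A=1 B=-1 C=0 D=0 ZF=0 PC=6
Step 7: PC=6 exec 'JNZ 2'. After: A=1 B=-1 C=0 D=0 ZF=0 PC=2
Step 8: PC=2 exec 'SUB B, 1'. After: A=1 B=-2 C=0 D=0 ZF=0 PC=3
Step 9: PC=3 exec 'ADD C, D'. After: A=1 B=-2 C=0 D=0 ZF=1 PC=4
Step 10: PC=4 exec 'MOV D, D'. After: A=1 B=-2 C=0 D=0 ZF=1 PC=5
Step 11: PC=5 exec 'SUB A, 1'. After: A=0 B=-2 C=0 D=0 ZF=1 PC=6
Step 12: PC=6 exec 'JNZ 2'. After: A=0 B=-2 C=0 D=0 ZF=1 PC=7
Step 13: PC=7 exec 'ADD D, 2'. After: A=0 B=-2 C=0 D=2 ZF=0 PC=8
Step 14: PC=8 exec 'MOV B, 5'. After: A=0 B=5 C=0 D=2 ZF=0 PC=9
Step 15: PC=9 exec 'ADD A, 2'. After: A=2 B=5 C=0 D=2 ZF=0 PC=10
Step 16: PC=10 exec 'ADD D, 3'. After: A=2 B=5 C=0 D=5 ZF=0 PC=11
Step 17: PC=11 exec 'ADD D, 2'. After: A=2 B=5 C=0 D=7 ZF=0 PC=12
Step 18: PC=12 exec 'ADD B, 2'. After: A=2 B=7 C=0 D=7 ZF=0 PC=13
Step 19: PC=13 exec 'HALT'. After: A=2 B=7 C=0 D=7 ZF=0 PC=13 HALTED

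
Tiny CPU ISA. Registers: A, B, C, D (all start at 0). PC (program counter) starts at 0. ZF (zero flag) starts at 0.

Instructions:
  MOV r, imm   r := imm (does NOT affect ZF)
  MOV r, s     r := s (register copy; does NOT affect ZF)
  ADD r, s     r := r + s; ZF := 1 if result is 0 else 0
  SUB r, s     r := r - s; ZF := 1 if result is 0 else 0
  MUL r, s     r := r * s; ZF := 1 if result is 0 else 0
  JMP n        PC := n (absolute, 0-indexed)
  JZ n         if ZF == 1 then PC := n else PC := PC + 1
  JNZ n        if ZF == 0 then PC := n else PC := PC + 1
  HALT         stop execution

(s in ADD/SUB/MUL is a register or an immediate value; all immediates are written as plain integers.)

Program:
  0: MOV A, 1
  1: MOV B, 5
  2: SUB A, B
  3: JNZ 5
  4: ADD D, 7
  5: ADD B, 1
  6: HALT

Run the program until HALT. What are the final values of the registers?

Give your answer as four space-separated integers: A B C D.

Step 1: PC=0 exec 'MOV A, 1'. After: A=1 B=0 C=0 D=0 ZF=0 PC=1
Step 2: PC=1 exec 'MOV B, 5'. After: A=1 B=5 C=0 D=0 ZF=0 PC=2
Step 3: PC=2 exec 'SUB A, B'. After: A=-4 B=5 C=0 D=0 ZF=0 PC=3
Step 4: PC=3 exec 'JNZ 5'. After: A=-4 B=5 C=0 D=0 ZF=0 PC=5
Step 5: PC=5 exec 'ADD B, 1'. After: A=-4 B=6 C=0 D=0 ZF=0 PC=6
Step 6: PC=6 exec 'HALT'. After: A=-4 B=6 C=0 D=0 ZF=0 PC=6 HALTED

Answer: -4 6 0 0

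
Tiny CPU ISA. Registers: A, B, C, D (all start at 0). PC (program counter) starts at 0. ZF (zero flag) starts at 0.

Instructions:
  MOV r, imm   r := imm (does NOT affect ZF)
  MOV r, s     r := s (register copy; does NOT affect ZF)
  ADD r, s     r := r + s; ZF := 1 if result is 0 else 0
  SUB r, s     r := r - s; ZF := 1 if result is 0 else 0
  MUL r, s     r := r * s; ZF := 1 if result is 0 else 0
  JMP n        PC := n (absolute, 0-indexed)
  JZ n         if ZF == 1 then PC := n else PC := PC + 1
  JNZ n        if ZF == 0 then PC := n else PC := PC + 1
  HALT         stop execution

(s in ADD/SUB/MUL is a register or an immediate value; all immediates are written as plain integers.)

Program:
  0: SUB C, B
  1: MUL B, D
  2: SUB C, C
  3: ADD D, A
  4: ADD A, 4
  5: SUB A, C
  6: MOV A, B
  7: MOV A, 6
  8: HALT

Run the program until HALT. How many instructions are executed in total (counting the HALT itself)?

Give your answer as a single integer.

Step 1: PC=0 exec 'SUB C, B'. After: A=0 B=0 C=0 D=0 ZF=1 PC=1
Step 2: PC=1 exec 'MUL B, D'. After: A=0 B=0 C=0 D=0 ZF=1 PC=2
Step 3: PC=2 exec 'SUB C, C'. After: A=0 B=0 C=0 D=0 ZF=1 PC=3
Step 4: PC=3 exec 'ADD D, A'. After: A=0 B=0 C=0 D=0 ZF=1 PC=4
Step 5: PC=4 exec 'ADD A, 4'. After: A=4 B=0 C=0 D=0 ZF=0 PC=5
Step 6: PC=5 exec 'SUB A, C'. After: A=4 B=0 C=0 D=0 ZF=0 PC=6
Step 7: PC=6 exec 'MOV A, B'. After: A=0 B=0 C=0 D=0 ZF=0 PC=7
Step 8: PC=7 exec 'MOV A, 6'. After: A=6 B=0 C=0 D=0 ZF=0 PC=8
Step 9: PC=8 exec 'HALT'. After: A=6 B=0 C=0 D=0 ZF=0 PC=8 HALTED
Total instructions executed: 9

Answer: 9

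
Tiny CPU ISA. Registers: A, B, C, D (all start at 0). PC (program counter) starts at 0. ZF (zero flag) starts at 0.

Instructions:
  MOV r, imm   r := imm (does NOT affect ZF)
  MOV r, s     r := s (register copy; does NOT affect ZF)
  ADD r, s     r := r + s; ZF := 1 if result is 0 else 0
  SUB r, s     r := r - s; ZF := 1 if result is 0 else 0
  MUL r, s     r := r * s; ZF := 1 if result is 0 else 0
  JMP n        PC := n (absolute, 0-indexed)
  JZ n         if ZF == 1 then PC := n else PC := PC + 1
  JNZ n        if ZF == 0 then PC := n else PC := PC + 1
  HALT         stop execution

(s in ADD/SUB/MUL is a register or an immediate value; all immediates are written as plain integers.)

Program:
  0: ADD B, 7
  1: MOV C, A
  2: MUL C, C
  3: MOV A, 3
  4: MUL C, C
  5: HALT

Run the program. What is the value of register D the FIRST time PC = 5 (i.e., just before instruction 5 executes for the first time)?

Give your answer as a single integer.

Step 1: PC=0 exec 'ADD B, 7'. After: A=0 B=7 C=0 D=0 ZF=0 PC=1
Step 2: PC=1 exec 'MOV C, A'. After: A=0 B=7 C=0 D=0 ZF=0 PC=2
Step 3: PC=2 exec 'MUL C, C'. After: A=0 B=7 C=0 D=0 ZF=1 PC=3
Step 4: PC=3 exec 'MOV A, 3'. After: A=3 B=7 C=0 D=0 ZF=1 PC=4
Step 5: PC=4 exec 'MUL C, C'. After: A=3 B=7 C=0 D=0 ZF=1 PC=5
First time PC=5: D=0

0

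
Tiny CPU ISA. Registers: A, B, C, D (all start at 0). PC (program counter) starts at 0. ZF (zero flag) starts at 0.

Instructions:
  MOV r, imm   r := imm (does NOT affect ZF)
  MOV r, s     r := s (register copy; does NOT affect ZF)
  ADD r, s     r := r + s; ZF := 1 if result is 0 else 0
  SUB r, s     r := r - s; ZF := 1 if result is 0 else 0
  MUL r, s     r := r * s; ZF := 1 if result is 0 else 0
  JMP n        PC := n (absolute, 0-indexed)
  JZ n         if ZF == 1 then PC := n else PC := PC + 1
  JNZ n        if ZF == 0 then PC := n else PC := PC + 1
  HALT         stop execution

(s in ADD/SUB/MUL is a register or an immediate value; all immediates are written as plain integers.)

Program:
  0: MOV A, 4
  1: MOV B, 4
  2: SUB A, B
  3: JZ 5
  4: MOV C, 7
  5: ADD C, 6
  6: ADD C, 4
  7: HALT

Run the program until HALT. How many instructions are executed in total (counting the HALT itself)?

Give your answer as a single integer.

Step 1: PC=0 exec 'MOV A, 4'. After: A=4 B=0 C=0 D=0 ZF=0 PC=1
Step 2: PC=1 exec 'MOV B, 4'. After: A=4 B=4 C=0 D=0 ZF=0 PC=2
Step 3: PC=2 exec 'SUB A, B'. After: A=0 B=4 C=0 D=0 ZF=1 PC=3
Step 4: PC=3 exec 'JZ 5'. After: A=0 B=4 C=0 D=0 ZF=1 PC=5
Step 5: PC=5 exec 'ADD C, 6'. After: A=0 B=4 C=6 D=0 ZF=0 PC=6
Step 6: PC=6 exec 'ADD C, 4'. After: A=0 B=4 C=10 D=0 ZF=0 PC=7
Step 7: PC=7 exec 'HALT'. After: A=0 B=4 C=10 D=0 ZF=0 PC=7 HALTED
Total instructions executed: 7

Answer: 7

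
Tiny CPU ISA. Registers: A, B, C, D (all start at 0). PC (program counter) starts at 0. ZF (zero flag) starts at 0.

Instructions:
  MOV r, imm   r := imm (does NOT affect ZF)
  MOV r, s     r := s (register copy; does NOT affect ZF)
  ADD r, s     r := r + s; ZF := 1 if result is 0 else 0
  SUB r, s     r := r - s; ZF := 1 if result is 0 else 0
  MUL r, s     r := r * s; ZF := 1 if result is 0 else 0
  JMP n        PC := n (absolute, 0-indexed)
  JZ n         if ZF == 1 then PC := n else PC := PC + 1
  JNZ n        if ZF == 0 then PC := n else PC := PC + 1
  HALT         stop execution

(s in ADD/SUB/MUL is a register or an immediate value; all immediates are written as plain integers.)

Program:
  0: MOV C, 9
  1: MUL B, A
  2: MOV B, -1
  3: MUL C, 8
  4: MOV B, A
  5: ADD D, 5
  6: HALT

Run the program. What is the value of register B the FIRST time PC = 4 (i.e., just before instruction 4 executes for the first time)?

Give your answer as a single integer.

Step 1: PC=0 exec 'MOV C, 9'. After: A=0 B=0 C=9 D=0 ZF=0 PC=1
Step 2: PC=1 exec 'MUL B, A'. After: A=0 B=0 C=9 D=0 ZF=1 PC=2
Step 3: PC=2 exec 'MOV B, -1'. After: A=0 B=-1 C=9 D=0 ZF=1 PC=3
Step 4: PC=3 exec 'MUL C, 8'. After: A=0 B=-1 C=72 D=0 ZF=0 PC=4
First time PC=4: B=-1

-1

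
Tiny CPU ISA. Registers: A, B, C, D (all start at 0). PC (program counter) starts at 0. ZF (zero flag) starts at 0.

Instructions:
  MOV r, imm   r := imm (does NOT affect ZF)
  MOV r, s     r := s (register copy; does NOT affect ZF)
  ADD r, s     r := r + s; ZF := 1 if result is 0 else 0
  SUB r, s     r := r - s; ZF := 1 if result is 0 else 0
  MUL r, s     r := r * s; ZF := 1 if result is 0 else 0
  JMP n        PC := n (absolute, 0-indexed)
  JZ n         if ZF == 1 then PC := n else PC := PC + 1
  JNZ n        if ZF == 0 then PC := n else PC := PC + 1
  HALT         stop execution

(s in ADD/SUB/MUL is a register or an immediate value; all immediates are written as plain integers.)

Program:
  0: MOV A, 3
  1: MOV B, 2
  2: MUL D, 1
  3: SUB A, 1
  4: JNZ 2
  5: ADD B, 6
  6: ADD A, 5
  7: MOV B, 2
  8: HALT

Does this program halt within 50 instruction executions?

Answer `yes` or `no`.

Step 1: PC=0 exec 'MOV A, 3'. After: A=3 B=0 C=0 D=0 ZF=0 PC=1
Step 2: PC=1 exec 'MOV B, 2'. After: A=3 B=2 C=0 D=0 ZF=0 PC=2
Step 3: PC=2 exec 'MUL D, 1'. After: A=3 B=2 C=0 D=0 ZF=1 PC=3
Step 4: PC=3 exec 'SUB A, 1'. After: A=2 B=2 C=0 D=0 ZF=0 PC=4
Step 5: PC=4 exec 'JNZ 2'. After: A=2 B=2 C=0 D=0 ZF=0 PC=2
Step 6: PC=2 exec 'MUL D, 1'. After: A=2 B=2 C=0 D=0 ZF=1 PC=3
Step 7: PC=3 exec 'SUB A, 1'. After: A=1 B=2 C=0 D=0 ZF=0 PC=4
Step 8: PC=4 exec 'JNZ 2'. After: A=1 B=2 C=0 D=0 ZF=0 PC=2
Step 9: PC=2 exec 'MUL D, 1'. After: A=1 B=2 C=0 D=0 ZF=1 PC=3
Step 10: PC=3 exec 'SUB A, 1'. After: A=0 B=2 C=0 D=0 ZF=1 PC=4
Step 11: PC=4 exec 'JNZ 2'. After: A=0 B=2 C=0 D=0 ZF=1 PC=5
Step 12: PC=5 exec 'ADD B, 6'. After: A=0 B=8 C=0 D=0 ZF=0 PC=6
Step 13: PC=6 exec 'ADD A, 5'. After: A=5 B=8 C=0 D=0 ZF=0 PC=7
Step 14: PC=7 exec 'MOV B, 2'. After: A=5 B=2 C=0 D=0 ZF=0 PC=8
Step 15: PC=8 exec 'HALT'. After: A=5 B=2 C=0 D=0 ZF=0 PC=8 HALTED

Answer: yes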